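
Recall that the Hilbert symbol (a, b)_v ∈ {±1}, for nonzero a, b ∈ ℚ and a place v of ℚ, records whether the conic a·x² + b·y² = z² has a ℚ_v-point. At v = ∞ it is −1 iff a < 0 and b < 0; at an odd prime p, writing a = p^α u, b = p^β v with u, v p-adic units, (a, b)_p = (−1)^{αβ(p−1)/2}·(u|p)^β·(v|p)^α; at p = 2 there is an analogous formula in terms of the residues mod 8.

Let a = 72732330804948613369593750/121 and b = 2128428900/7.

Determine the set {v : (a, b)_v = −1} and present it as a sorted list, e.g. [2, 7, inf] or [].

[2, 7, 13, 17, 29, 41]

(a, b) ≡ (126854, 1839383) mod (ℚ^×)²; places V = {2, 3, 5, 7, 11, 13, 17, 29, 41, ∞}.
(a,b)_∞: sgn(126854)=+, sgn(1839383)=+, so +1.
(a,b)_5: α=6, u≡4; β=2, v≡3 (mod 5); (4|5)=+1, (3|5)=-1; sign (−1)^0·+1^2·-1^6 = +1.
(a,b)_41: α=3, u≡26; β=1, v≡31 (mod 41); (26|41)=-1, (31|41)=+1; sign (−1)^0·-1^1·+1^3 = -1.
(a,b)_2: α=1, β=2; u≡3, v≡7 (mod 8); ε(u)ε(v)=1·1, αω(v)=1·0, βω(u)=2·1; sum ≡ 1  ⇒  -1.
(a,b)_7: α=1, u≡6; β=-1, v≡3 (mod 7); (6|7)=-1, (3|7)=-1; sign (−1)^1·-1^-1·-1^1 = -1.
(a,b)_29: α=2, u≡14; β=1, v≡25 (mod 29); (14|29)=-1, (25|29)=+1; sign (−1)^0·-1^1·+1^2 = -1.
(a,b)_13: α=3, u≡5; β=1, v≡9 (mod 13); (5|13)=-1, (9|13)=+1; sign (−1)^0·-1^1·+1^3 = -1.
(a,b)_3: α=12, u≡2; β=4, v≡2 (mod 3); (2|3)=-1, (2|3)=-1; sign (−1)^0·-1^4·-1^12 = +1.
(a,b)_11: α=-2, u≡2; β=0, v≡10 (mod 11); (2|11)=-1, (10|11)=-1; sign (−1)^0·-1^0·-1^-2 = +1.
(a,b)_17: α=3, u≡4; β=1, v≡7 (mod 17); (4|17)=+1, (7|17)=-1; sign (−1)^0·+1^1·-1^3 = -1.
|Ram(126854, 1839383)| = 6, even; anisotropic at {2, 7, 13, 17, 29, 41}.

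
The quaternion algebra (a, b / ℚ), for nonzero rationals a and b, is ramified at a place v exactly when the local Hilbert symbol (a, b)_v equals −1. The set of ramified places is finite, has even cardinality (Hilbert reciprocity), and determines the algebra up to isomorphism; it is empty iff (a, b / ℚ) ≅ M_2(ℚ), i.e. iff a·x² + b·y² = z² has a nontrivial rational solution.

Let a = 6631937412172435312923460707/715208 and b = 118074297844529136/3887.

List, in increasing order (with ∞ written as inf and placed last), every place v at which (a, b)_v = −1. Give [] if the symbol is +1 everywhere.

Mod squares: a ≡ 2294, b ≡ 1462593. Check v ∈ {∞, 2, 3, 11, 13, 23, 31, 37, 41, 47}.
v=31: a=31^3·(≡21), b=31^2·(≡24) mod 31; (21|31)=-1, (24|31)=-1; (−1)^{3·2·15}·(-1)^2·(-1)^3 = -1.
v=47: a=47^2·(≡46), b=47^1·(≡29) mod 47; (46|47)=-1, (29|47)=-1; (−1)^{2·1·23}·(-1)^1·(-1)^2 = -1.
v=37: a=37^5·(≡34), b=37^2·(≡22) mod 37; (34|37)=+1, (22|37)=-1; (−1)^{5·2·18}·(+1)^2·(-1)^5 = -1.
v=3: a=3^10·(≡2), b=3^7·(≡1) mod 3; (2|3)=-1, (1|3)=+1; (−1)^{10·7·1}·(-1)^7·(+1)^10 = -1.
v=2: v_2(a)=-3, v_2(b)=4; units ≡ 3, 1 (mod 8); ε·ε+αω+βω = 1·0+-3·0+4·1 ≡ 0  ⇒  (a,b)_2 = +1.
v=23: a=23^-2·(≡5), b=23^-1·(≡11) mod 23; (5|23)=-1, (11|23)=-1; (−1)^{-2·-1·11}·(-1)^-1·(-1)^-2 = -1.
v=11: a=11^4·(≡10), b=11^3·(≡10) mod 11; (10|11)=-1, (10|11)=-1; (−1)^{4·3·5}·(-1)^3·(-1)^4 = -1.
v=∞: 2294 > 0 and 1462593 > 0  ⇒  (a,b)_∞ = +1.
v=13: a=13^-2·(≡11), b=13^-2·(≡11) mod 13; (11|13)=-1, (11|13)=-1; (−1)^{-2·-2·6}·(-1)^-2·(-1)^-2 = +1.
v=41: a=41^2·(≡23), b=41^1·(≡6) mod 41; (23|41)=+1, (6|41)=-1; (−1)^{2·1·20}·(+1)^1·(-1)^2 = +1.
(2294, 1462593 / ℚ) ramifies at {3, 11, 23, 31, 37, 47}: a division algebra.

[3, 11, 23, 31, 37, 47]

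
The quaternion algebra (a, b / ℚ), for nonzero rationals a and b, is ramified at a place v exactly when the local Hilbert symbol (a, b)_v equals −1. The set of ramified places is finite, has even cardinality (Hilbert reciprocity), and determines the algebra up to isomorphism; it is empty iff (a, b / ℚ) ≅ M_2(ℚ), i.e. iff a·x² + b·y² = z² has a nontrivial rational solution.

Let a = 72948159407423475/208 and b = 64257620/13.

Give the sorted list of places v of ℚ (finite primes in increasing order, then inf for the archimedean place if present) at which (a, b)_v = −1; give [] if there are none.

(a, b) ≡ (247, 4261985) mod (ℚ^×)²; places V = {2, 3, 5, 7, 13, 17, 19, 29, ∞}.
(a,b)_17: α=2, u≡13; β=1, v≡14 (mod 17); (13|17)=+1, (14|17)=-1; sign (−1)^0·+1^1·-1^2 = +1.
(a,b)_19: α=3, u≡10; β=1, v≡16 (mod 19); (10|19)=-1, (16|19)=+1; sign (−1)^1·-1^1·+1^3 = +1.
(a,b)_5: α=2, u≡3; β=1, v≡3 (mod 5); (3|5)=-1, (3|5)=-1; sign (−1)^0·-1^1·-1^2 = -1.
(a,b)_7: α=4, u≡4; β=3, v≡1 (mod 7); (4|7)=+1, (1|7)=+1; sign (−1)^0·+1^3·+1^4 = +1.
(a,b)_3: α=6, u≡1; β=0, v≡2 (mod 3); (1|3)=+1, (2|3)=-1; sign (−1)^0·+1^0·-1^6 = +1.
(a,b)_∞: sgn(247)=+, sgn(4261985)=+, so +1.
(a,b)_13: α=-1, u≡2; β=-1, v≡11 (mod 13); (2|13)=-1, (11|13)=-1; sign (−1)^0·-1^-1·-1^-1 = +1.
(a,b)_29: α=2, u≡2; β=1, v≡25 (mod 29); (2|29)=-1, (25|29)=+1; sign (−1)^0·-1^1·+1^2 = -1.
(a,b)_2: α=-4, β=2; u≡7, v≡1 (mod 8); ε(u)ε(v)=1·0, αω(v)=-4·0, βω(u)=2·0; sum ≡ 0  ⇒  +1.
Ram(247, 4261985) = {5, 29}; no ℚ_5-point on the conic.

[5, 29]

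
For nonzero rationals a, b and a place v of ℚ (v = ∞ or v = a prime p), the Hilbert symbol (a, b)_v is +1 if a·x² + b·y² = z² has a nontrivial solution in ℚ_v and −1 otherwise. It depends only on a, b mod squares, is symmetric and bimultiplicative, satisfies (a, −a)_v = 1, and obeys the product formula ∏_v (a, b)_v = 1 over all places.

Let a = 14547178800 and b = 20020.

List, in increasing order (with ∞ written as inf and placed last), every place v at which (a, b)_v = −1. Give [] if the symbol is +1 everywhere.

[5, 7, 13, 17]

(a, b) ≡ (187, 5005) mod (ℚ^×)²; places V = {2, 3, 5, 7, 11, 13, 17, ∞}.
(a,b)_13: α=0, u≡11; β=1, v≡6 (mod 13); (11|13)=-1, (6|13)=-1; sign (−1)^0·-1^1·-1^0 = -1.
(a,b)_∞: sgn(187)=+, sgn(5005)=+, so +1.
(a,b)_3: α=4, u≡1; β=0, v≡1 (mod 3); (1|3)=+1, (1|3)=+1; sign (−1)^0·+1^0·+1^4 = +1.
(a,b)_2: α=4, β=2; u≡3, v≡5 (mod 8); ε(u)ε(v)=1·0, αω(v)=4·1, βω(u)=2·1; sum ≡ 0  ⇒  +1.
(a,b)_17: α=1, u≡14; β=0, v≡11 (mod 17); (14|17)=-1, (11|17)=-1; sign (−1)^0·-1^0·-1^1 = -1.
(a,b)_11: α=1, u≡2; β=1, v≡5 (mod 11); (2|11)=-1, (5|11)=+1; sign (−1)^1·-1^1·+1^1 = +1.
(a,b)_5: α=2, u≡2; β=1, v≡4 (mod 5); (2|5)=-1, (4|5)=+1; sign (−1)^0·-1^1·+1^2 = -1.
(a,b)_7: α=4, u≡6; β=1, v≡4 (mod 7); (6|7)=-1, (4|7)=+1; sign (−1)^0·-1^1·+1^4 = -1.
Ram(187, 5005) = {5, 7, 13, 17}; no ℚ_5-point on the conic.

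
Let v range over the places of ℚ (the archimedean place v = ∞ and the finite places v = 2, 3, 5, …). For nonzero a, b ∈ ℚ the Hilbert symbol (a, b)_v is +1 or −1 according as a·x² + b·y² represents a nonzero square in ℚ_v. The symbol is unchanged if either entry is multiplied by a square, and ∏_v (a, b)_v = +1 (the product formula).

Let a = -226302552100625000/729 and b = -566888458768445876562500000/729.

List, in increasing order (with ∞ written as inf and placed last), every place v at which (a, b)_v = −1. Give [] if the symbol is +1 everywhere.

Mod squares: a ≡ -10010, b ≡ -10010. Check v ∈ {∞, 2, 3, 5, 7, 11, 13, 19}.
v=7: a=7^3·(≡6), b=7^5·(≡5) mod 7; (6|7)=-1, (5|7)=-1; (−1)^{3·5·3}·(-1)^5·(-1)^3 = -1.
v=19: a=19^2·(≡14), b=19^2·(≡15) mod 19; (14|19)=-1, (15|19)=-1; (−1)^{2·2·9}·(-1)^2·(-1)^2 = +1.
v=2: v_2(a)=3, v_2(b)=5; units ≡ 3, 3 (mod 8); ε·ε+αω+βω = 1·1+3·1+5·1 ≡ 1  ⇒  (a,b)_2 = -1.
v=11: a=11^3·(≡3), b=11^5·(≡4) mod 11; (3|11)=+1, (4|11)=+1; (−1)^{3·5·5}·(+1)^5·(+1)^3 = -1.
v=∞: -10010 < 0 and -10010 < 0  ⇒  (a,b)_∞ = -1.
v=13: a=13^3·(≡3), b=13^5·(≡12) mod 13; (3|13)=+1, (12|13)=+1; (−1)^{3·5·6}·(+1)^5·(+1)^3 = +1.
v=3: a=3^-6·(≡1), b=3^-6·(≡1) mod 3; (1|3)=+1, (1|3)=+1; (−1)^{-6·-6·1}·(+1)^-6·(+1)^-6 = +1.
v=5: a=5^7·(≡3), b=5^11·(≡2) mod 5; (3|5)=-1, (2|5)=-1; (−1)^{7·11·2}·(-1)^11·(-1)^7 = +1.
|Ram(-10010, -10010)| = 4, even; anisotropic at {2, 7, 11, ∞}.

[2, 7, 11, inf]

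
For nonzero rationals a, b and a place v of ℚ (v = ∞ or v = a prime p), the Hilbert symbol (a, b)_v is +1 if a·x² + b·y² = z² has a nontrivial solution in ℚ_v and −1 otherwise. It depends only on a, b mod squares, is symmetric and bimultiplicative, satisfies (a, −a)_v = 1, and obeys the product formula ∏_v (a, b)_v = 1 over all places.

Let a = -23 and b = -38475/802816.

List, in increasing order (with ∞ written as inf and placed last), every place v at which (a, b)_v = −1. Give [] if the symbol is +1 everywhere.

Mod squares: a ≡ -23, b ≡ -19. Check v ∈ {∞, 2, 3, 5, 7, 19, 23}.
v=∞: -23 < 0 and -19 < 0  ⇒  (a,b)_∞ = -1.
v=2: v_2(a)=0, v_2(b)=-14; units ≡ 1, 5 (mod 8); ε·ε+αω+βω = 0·0+0·1+-14·0 ≡ 0  ⇒  (a,b)_2 = +1.
v=3: a=3^0·(≡1), b=3^4·(≡2) mod 3; (1|3)=+1, (2|3)=-1; (−1)^{0·4·1}·(+1)^4·(-1)^0 = +1.
v=19: a=19^0·(≡15), b=19^1·(≡3) mod 19; (15|19)=-1, (3|19)=-1; (−1)^{0·1·9}·(-1)^1·(-1)^0 = -1.
v=7: a=7^0·(≡5), b=7^-2·(≡1) mod 7; (5|7)=-1, (1|7)=+1; (−1)^{0·-2·3}·(-1)^-2·(+1)^0 = +1.
v=5: a=5^0·(≡2), b=5^2·(≡1) mod 5; (2|5)=-1, (1|5)=+1; (−1)^{0·2·2}·(-1)^2·(+1)^0 = +1.
v=23: a=23^1·(≡22), b=23^0·(≡4) mod 23; (22|23)=-1, (4|23)=+1; (−1)^{1·0·11}·(-1)^0·(+1)^1 = +1.
(-23, -19 / ℚ) ramifies at {19, ∞}: a division algebra.

[19, inf]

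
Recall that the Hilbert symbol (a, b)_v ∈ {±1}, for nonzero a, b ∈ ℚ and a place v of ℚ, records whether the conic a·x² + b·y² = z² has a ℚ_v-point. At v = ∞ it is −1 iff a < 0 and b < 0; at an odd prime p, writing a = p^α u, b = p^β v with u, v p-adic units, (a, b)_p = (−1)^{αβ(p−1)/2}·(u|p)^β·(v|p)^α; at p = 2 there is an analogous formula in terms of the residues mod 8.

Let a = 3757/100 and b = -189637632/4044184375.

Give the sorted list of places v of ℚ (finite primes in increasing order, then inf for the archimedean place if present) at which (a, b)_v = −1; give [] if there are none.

[5, 11, 13, 19]

(a, b) ≡ (13, -3135) mod (ℚ^×)²; places V = {2, 3, 5, 7, 11, 13, 17, 19, ∞}.
(a,b)_5: α=-2, u≡3; β=-5, v≡2 (mod 5); (3|5)=-1, (2|5)=-1; sign (−1)^0·-1^-5·-1^-2 = -1.
(a,b)_∞: sgn(13)=+, sgn(-3135)=−, so +1.
(a,b)_3: α=0, u≡1; β=3, v≡2 (mod 3); (1|3)=+1, (2|3)=-1; sign (−1)^0·+1^3·-1^0 = +1.
(a,b)_19: α=0, u≡18; β=3, v≡4 (mod 19); (18|19)=-1, (4|19)=+1; sign (−1)^0·-1^3·+1^0 = -1.
(a,b)_2: α=-2, β=10; u≡5, v≡1 (mod 8); ε(u)ε(v)=0·0, αω(v)=-2·0, βω(u)=10·1; sum ≡ 0  ⇒  +1.
(a,b)_13: α=1, u≡9; β=0, v≡5 (mod 13); (9|13)=+1, (5|13)=-1; sign (−1)^0·+1^0·-1^1 = -1.
(a,b)_11: α=0, u≡6; β=-1, v≡9 (mod 11); (6|11)=-1, (9|11)=+1; sign (−1)^0·-1^-1·+1^0 = -1.
(a,b)_17: α=2, u≡2; β=0, v≡6 (mod 17); (2|17)=+1, (6|17)=-1; sign (−1)^0·+1^0·-1^2 = +1.
(a,b)_7: α=0, u≡6; β=-6, v≡1 (mod 7); (6|7)=-1, (1|7)=+1; sign (−1)^0·-1^-6·+1^0 = +1.
|Ram(13, -3135)| = 4, even; anisotropic at {5, 11, 13, 19}.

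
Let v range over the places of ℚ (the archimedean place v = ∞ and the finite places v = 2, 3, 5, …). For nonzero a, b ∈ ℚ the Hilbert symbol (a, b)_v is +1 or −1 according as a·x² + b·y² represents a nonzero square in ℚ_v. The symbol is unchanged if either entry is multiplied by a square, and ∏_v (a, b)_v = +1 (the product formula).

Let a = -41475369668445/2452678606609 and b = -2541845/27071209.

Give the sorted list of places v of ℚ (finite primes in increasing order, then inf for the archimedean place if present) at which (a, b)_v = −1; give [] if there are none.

(a, b) ≡ (-5, -5) mod (ℚ^×)²; places V = {2, 3, 5, 7, 11, 23, 31, 37, 43, ∞}.
(a,b)_2: α=0, β=0; u≡3, v≡3 (mod 8); ε(u)ε(v)=1·1, αω(v)=0·1, βω(u)=0·1; sum ≡ 1  ⇒  -1.
(a,b)_23: α=0, u≡2; β=2, v≡1 (mod 23); (2|23)=+1, (1|23)=+1; sign (−1)^0·+1^2·+1^0 = +1.
(a,b)_37: α=2, u≡24; β=0, v≡5 (mod 37); (24|37)=-1, (5|37)=-1; sign (−1)^0·-1^0·-1^2 = +1.
(a,b)_5: α=1, u≡4; β=1, v≡4 (mod 5); (4|5)=+1, (4|5)=+1; sign (−1)^0·+1^1·+1^1 = +1.
(a,b)_7: α=-2, u≡2; β=0, v≡4 (mod 7); (2|7)=+1, (4|7)=+1; sign (−1)^0·+1^0·+1^-2 = +1.
(a,b)_3: α=8, u≡1; β=0, v≡1 (mod 3); (1|3)=+1, (1|3)=+1; sign (−1)^0·+1^0·+1^8 = +1.
(a,b)_31: α=4, u≡12; β=2, v≡12 (mod 31); (12|31)=-1, (12|31)=-1; sign (−1)^0·-1^2·-1^4 = +1.
(a,b)_∞: sgn(-5)=−, sgn(-5)=−, so -1.
(a,b)_43: α=-4, u≡36; β=-2, v≡15 (mod 43); (36|43)=+1, (15|43)=+1; sign (−1)^0·+1^-2·+1^-4 = +1.
(a,b)_11: α=-4, u≡7; β=-4, v≡2 (mod 11); (7|11)=-1, (2|11)=-1; sign (−1)^0·-1^-4·-1^-4 = +1.
Ram(-5, -5) = {2, ∞}; no ℚ_2-point on the conic.

[2, inf]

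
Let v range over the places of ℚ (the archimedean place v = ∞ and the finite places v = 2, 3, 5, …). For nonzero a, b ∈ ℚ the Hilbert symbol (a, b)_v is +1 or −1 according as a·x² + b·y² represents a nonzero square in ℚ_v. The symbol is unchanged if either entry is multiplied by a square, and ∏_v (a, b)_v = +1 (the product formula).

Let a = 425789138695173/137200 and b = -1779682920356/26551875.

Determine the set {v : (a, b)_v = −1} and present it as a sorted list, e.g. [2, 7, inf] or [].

(a, b) ≡ (11571, -627) mod (ℚ^×)²; places V = {2, 3, 5, 7, 11, 17, 19, 29, 37, 43, ∞}.
(a,b)_29: α=3, u≡7; β=2, v≡12 (mod 29); (7|29)=+1, (12|29)=-1; sign (−1)^0·+1^2·-1^3 = -1.
(a,b)_∞: sgn(11571)=+, sgn(-627)=−, so +1.
(a,b)_11: α=2, u≡8; β=1, v≡4 (mod 11); (8|11)=-1, (4|11)=+1; sign (−1)^0·-1^1·+1^2 = -1.
(a,b)_17: α=0, u≡11; β=-2, v≡2 (mod 17); (11|17)=-1, (2|17)=+1; sign (−1)^0·-1^-2·+1^0 = +1.
(a,b)_7: α=-3, u≡1; β=-2, v≡6 (mod 7); (1|7)=+1, (6|7)=-1; sign (−1)^0·+1^-2·-1^-3 = -1.
(a,b)_43: α=2, u≡17; β=2, v≡22 (mod 43); (17|43)=+1, (22|43)=-1; sign (−1)^0·+1^2·-1^2 = +1.
(a,b)_5: α=-2, u≡1; β=-4, v≡3 (mod 5); (1|5)=+1, (3|5)=-1; sign (−1)^0·+1^-4·-1^-2 = +1.
(a,b)_37: α=2, u≡33; β=2, v≡29 (mod 37); (33|37)=+1, (29|37)=-1; sign (−1)^0·+1^2·-1^2 = +1.
(a,b)_3: α=1, u≡2; β=-1, v≡1 (mod 3); (2|3)=-1, (1|3)=+1; sign (−1)^1·-1^-1·+1^1 = +1.
(a,b)_19: α=1, u≡11; β=1, v≡5 (mod 19); (11|19)=+1, (5|19)=+1; sign (−1)^1·+1^1·+1^1 = -1.
(a,b)_2: α=-4, β=2; u≡3, v≡5 (mod 8); ε(u)ε(v)=1·0, αω(v)=-4·1, βω(u)=2·1; sum ≡ 0  ⇒  +1.
Ram(11571, -627) = {7, 11, 19, 29}; no ℚ_7-point on the conic.

[7, 11, 19, 29]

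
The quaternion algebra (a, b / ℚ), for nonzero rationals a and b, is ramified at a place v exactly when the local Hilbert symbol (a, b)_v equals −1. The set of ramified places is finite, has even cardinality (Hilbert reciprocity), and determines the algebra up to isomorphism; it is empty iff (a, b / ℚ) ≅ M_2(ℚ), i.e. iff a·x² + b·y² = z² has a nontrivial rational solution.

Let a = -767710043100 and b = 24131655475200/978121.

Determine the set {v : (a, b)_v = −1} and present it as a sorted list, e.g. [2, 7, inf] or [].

(a, b) ≡ (-143871, 3162) mod (ℚ^×)²; places V = {2, 3, 5, 7, 11, 13, 17, 23, 31, 43, ∞}.
(a,b)_11: α=2, u≡9; β=0, v≡9 (mod 11); (9|11)=+1, (9|11)=+1; sign (−1)^0·+1^0·+1^2 = +1.
(a,b)_3: α=3, u≡1; β=3, v≡1 (mod 3); (1|3)=+1, (1|3)=+1; sign (−1)^1·+1^3·+1^3 = -1.
(a,b)_31: α=1, u≡10; β=1, v≡4 (mod 31); (10|31)=+1, (4|31)=+1; sign (−1)^1·+1^1·+1^1 = -1.
(a,b)_2: α=2, β=13; u≡1, v≡5 (mod 8); ε(u)ε(v)=0·0, αω(v)=2·1, βω(u)=13·0; sum ≡ 0  ⇒  +1.
(a,b)_23: α=0, u≡21; β=-2, v≡21 (mod 23); (21|23)=-1, (21|23)=-1; sign (−1)^0·-1^-2·-1^0 = +1.
(a,b)_43: α=0, u≡19; β=-2, v≡13 (mod 43); (19|43)=-1, (13|43)=+1; sign (−1)^0·-1^-2·+1^0 = +1.
(a,b)_13: α=1, u≡1; β=2, v≡3 (mod 13); (1|13)=+1, (3|13)=+1; sign (−1)^0·+1^2·+1^1 = +1.
(a,b)_17: α=1, u≡12; β=1, v≡16 (mod 17); (12|17)=-1, (16|17)=+1; sign (−1)^0·-1^1·+1^1 = -1.
(a,b)_5: α=2, u≡1; β=2, v≡3 (mod 5); (1|5)=+1, (3|5)=-1; sign (−1)^0·+1^2·-1^2 = +1.
(a,b)_∞: sgn(-143871)=−, sgn(3162)=+, so +1.
(a,b)_7: α=3, u≡6; β=2, v≡3 (mod 7); (6|7)=-1, (3|7)=-1; sign (−1)^0·-1^2·-1^3 = -1.
Ram(-143871, 3162) = {3, 7, 17, 31}; no ℚ_3-point on the conic.

[3, 7, 17, 31]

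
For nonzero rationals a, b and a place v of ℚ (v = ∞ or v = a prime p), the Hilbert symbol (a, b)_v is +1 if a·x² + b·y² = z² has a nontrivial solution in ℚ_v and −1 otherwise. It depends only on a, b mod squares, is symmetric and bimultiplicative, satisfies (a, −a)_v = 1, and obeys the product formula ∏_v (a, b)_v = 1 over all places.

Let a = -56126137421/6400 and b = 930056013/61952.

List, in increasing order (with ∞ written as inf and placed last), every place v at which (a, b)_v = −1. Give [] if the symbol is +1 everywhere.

[2, 29, 37, 41]

(a, b) ≡ (-29, 3034) mod (ℚ^×)²; places V = {2, 3, 5, 11, 29, 37, 41, ∞}.
(a,b)_29: α=3, u≡9; β=2, v≡19 (mod 29); (9|29)=+1, (19|29)=-1; sign (−1)^0·+1^2·-1^3 = -1.
(a,b)_5: α=-2, u≡4; β=0, v≡4 (mod 5); (4|5)=+1, (4|5)=+1; sign (−1)^0·+1^0·+1^-2 = +1.
(a,b)_37: α=2, u≡22; β=1, v≡5 (mod 37); (22|37)=-1, (5|37)=-1; sign (−1)^0·-1^1·-1^2 = -1.
(a,b)_2: α=-8, β=-9; u≡3, v≡5 (mod 8); ε(u)ε(v)=1·0, αω(v)=-8·1, βω(u)=-9·1; sum ≡ 1  ⇒  -1.
(a,b)_41: α=2, u≡24; β=1, v≡18 (mod 41); (24|41)=-1, (18|41)=+1; sign (−1)^0·-1^1·+1^2 = -1.
(a,b)_3: α=0, u≡1; β=6, v≡1 (mod 3); (1|3)=+1, (1|3)=+1; sign (−1)^0·+1^6·+1^0 = +1.
(a,b)_∞: sgn(-29)=−, sgn(3034)=+, so +1.
(a,b)_11: α=0, u≡1; β=-2, v≡3 (mod 11); (1|11)=+1, (3|11)=+1; sign (−1)^0·+1^-2·+1^0 = +1.
|Ram(-29, 3034)| = 4, even; anisotropic at {2, 29, 37, 41}.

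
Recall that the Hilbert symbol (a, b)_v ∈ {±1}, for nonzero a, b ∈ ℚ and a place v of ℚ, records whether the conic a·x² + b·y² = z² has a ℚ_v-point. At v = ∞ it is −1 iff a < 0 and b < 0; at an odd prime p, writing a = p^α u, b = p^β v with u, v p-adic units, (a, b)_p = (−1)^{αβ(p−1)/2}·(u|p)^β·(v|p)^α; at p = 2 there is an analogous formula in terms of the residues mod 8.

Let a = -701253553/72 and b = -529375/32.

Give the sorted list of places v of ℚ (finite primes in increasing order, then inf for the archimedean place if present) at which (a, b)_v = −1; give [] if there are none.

[7, 11, 17, inf]

Mod squares: a ≡ -34034, b ≡ -14. Check v ∈ {∞, 2, 3, 5, 7, 11, 13, 17, 29}.
v=11: a=11^1·(≡2), b=11^2·(≡8) mod 11; (2|11)=-1, (8|11)=-1; (−1)^{1·2·5}·(-1)^2·(-1)^1 = -1.
v=∞: -34034 < 0 and -14 < 0  ⇒  (a,b)_∞ = -1.
v=3: a=3^-2·(≡1), b=3^0·(≡1) mod 3; (1|3)=+1, (1|3)=+1; (−1)^{-2·0·1}·(+1)^0·(+1)^-2 = +1.
v=5: a=5^0·(≡1), b=5^4·(≡4) mod 5; (1|5)=+1, (4|5)=+1; (−1)^{0·4·2}·(+1)^4·(+1)^0 = +1.
v=2: v_2(a)=-3, v_2(b)=-5; units ≡ 7, 1 (mod 8); ε·ε+αω+βω = 1·0+-3·0+-5·0 ≡ 0  ⇒  (a,b)_2 = +1.
v=7: a=7^3·(≡6), b=7^1·(≡6) mod 7; (6|7)=-1, (6|7)=-1; (−1)^{3·1·3}·(-1)^1·(-1)^3 = -1.
v=17: a=17^1·(≡9), b=17^0·(≡6) mod 17; (9|17)=+1, (6|17)=-1; (−1)^{1·0·8}·(+1)^0·(-1)^1 = -1.
v=13: a=13^1·(≡5), b=13^0·(≡4) mod 13; (5|13)=-1, (4|13)=+1; (−1)^{1·0·6}·(-1)^0·(+1)^1 = +1.
v=29: a=29^2·(≡21), b=29^0·(≡26) mod 29; (21|29)=-1, (26|29)=-1; (−1)^{2·0·14}·(-1)^0·(-1)^2 = +1.
(-34034, -14 / ℚ) ramifies at {7, 11, 17, ∞}: a division algebra.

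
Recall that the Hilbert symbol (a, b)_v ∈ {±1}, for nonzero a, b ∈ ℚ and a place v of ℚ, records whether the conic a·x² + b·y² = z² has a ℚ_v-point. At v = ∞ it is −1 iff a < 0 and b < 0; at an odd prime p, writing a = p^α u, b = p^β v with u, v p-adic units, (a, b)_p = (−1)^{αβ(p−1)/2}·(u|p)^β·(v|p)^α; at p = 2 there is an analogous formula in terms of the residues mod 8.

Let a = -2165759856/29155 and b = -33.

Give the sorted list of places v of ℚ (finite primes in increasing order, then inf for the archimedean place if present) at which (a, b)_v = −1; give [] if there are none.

Mod squares: a ≡ -23205, b ≡ -33. Check v ∈ {∞, 2, 3, 5, 7, 11, 13, 17, 23}.
v=23: a=23^2·(≡2), b=23^0·(≡13) mod 23; (2|23)=+1, (13|23)=+1; (−1)^{2·0·11}·(+1)^0·(+1)^2 = +1.
v=∞: -23205 < 0 and -33 < 0  ⇒  (a,b)_∞ = -1.
v=7: a=7^-3·(≡6), b=7^0·(≡2) mod 7; (6|7)=-1, (2|7)=+1; (−1)^{-3·0·3}·(-1)^0·(+1)^-3 = +1.
v=2: v_2(a)=4, v_2(b)=0; units ≡ 3, 7 (mod 8); ε·ε+αω+βω = 1·1+4·0+0·1 ≡ 1  ⇒  (a,b)_2 = -1.
v=3: a=3^9·(≡2), b=3^1·(≡1) mod 3; (2|3)=-1, (1|3)=+1; (−1)^{9·1·1}·(-1)^1·(+1)^9 = +1.
v=5: a=5^-1·(≡4), b=5^0·(≡2) mod 5; (4|5)=+1, (2|5)=-1; (−1)^{-1·0·2}·(+1)^0·(-1)^-1 = -1.
v=13: a=13^1·(≡10), b=13^0·(≡6) mod 13; (10|13)=+1, (6|13)=-1; (−1)^{1·0·6}·(+1)^0·(-1)^1 = -1.
v=11: a=11^0·(≡3), b=11^1·(≡8) mod 11; (3|11)=+1, (8|11)=-1; (−1)^{0·1·5}·(+1)^1·(-1)^0 = +1.
v=17: a=17^-1·(≡5), b=17^0·(≡1) mod 17; (5|17)=-1, (1|17)=+1; (−1)^{-1·0·8}·(-1)^0·(+1)^-1 = +1.
|Ram(-23205, -33)| = 4, even; anisotropic at {2, 5, 13, ∞}.

[2, 5, 13, inf]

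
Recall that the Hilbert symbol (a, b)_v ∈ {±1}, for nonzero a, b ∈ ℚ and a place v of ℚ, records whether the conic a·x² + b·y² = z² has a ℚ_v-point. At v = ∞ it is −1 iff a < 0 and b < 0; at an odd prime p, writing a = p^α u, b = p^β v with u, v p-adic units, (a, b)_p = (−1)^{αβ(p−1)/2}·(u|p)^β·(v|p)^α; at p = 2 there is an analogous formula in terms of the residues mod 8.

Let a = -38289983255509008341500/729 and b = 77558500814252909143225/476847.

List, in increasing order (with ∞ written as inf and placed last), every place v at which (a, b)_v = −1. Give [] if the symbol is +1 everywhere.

[5, 23]

Mod squares: a ≡ -923335, b ≡ 7. Check v ∈ {∞, 2, 3, 5, 7, 13, 23, 29, 31, 37}.
v=5: a=5^3·(≡2), b=5^2·(≡2) mod 5; (2|5)=-1, (2|5)=-1; (−1)^{3·2·2}·(-1)^2·(-1)^3 = -1.
v=3: a=3^-6·(≡2), b=3^-4·(≡1) mod 3; (2|3)=-1, (1|3)=+1; (−1)^{-6·-4·1}·(-1)^-4·(+1)^-6 = +1.
v=∞: -923335 < 0 and 7 > 0  ⇒  (a,b)_∞ = +1.
v=13: a=13^8·(≡4), b=13^6·(≡7) mod 13; (4|13)=+1, (7|13)=-1; (−1)^{8·6·6}·(+1)^6·(-1)^8 = +1.
v=37: a=37^1·(≡18), b=37^2·(≡36) mod 37; (18|37)=-1, (36|37)=+1; (−1)^{1·2·18}·(-1)^2·(+1)^1 = +1.
v=7: a=7^1·(≡6), b=7^-1·(≡2) mod 7; (6|7)=-1, (2|7)=+1; (−1)^{1·-1·3}·(-1)^-1·(+1)^1 = +1.
v=23: a=23^3·(≡4), b=23^2·(≡5) mod 23; (4|23)=+1, (5|23)=-1; (−1)^{3·2·11}·(+1)^2·(-1)^3 = -1.
v=2: v_2(a)=2, v_2(b)=0; units ≡ 1, 7 (mod 8); ε·ε+αω+βω = 0·1+2·0+0·0 ≡ 0  ⇒  (a,b)_2 = +1.
v=29: a=29^0·(≡5), b=29^-2·(≡16) mod 29; (5|29)=+1, (16|29)=+1; (−1)^{0·-2·14}·(+1)^-2·(+1)^0 = +1.
v=31: a=31^3·(≡29), b=31^6·(≡25) mod 31; (29|31)=-1, (25|31)=+1; (−1)^{3·6·15}·(-1)^6·(+1)^3 = +1.
(-923335, 7 / ℚ) ramifies at {5, 23}: a division algebra.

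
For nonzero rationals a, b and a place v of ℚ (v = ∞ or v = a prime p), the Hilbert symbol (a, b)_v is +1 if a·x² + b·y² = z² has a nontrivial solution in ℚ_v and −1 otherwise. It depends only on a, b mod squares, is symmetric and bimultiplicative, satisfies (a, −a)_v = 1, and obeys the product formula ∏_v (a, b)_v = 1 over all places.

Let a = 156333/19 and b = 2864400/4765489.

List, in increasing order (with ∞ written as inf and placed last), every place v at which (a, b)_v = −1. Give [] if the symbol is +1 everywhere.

[7, 11]

(a, b) ≡ (1767, 7161) mod (ℚ^×)²; places V = {2, 3, 5, 7, 11, 19, 31, 37, 41, 59, ∞}.
(a,b)_59: α=0, u≡55; β=-2, v≡45 (mod 59); (55|59)=-1, (45|59)=+1; sign (−1)^0·-1^-2·+1^0 = +1.
(a,b)_41: α=2, u≡20; β=0, v≡26 (mod 41); (20|41)=+1, (26|41)=-1; sign (−1)^0·+1^0·-1^2 = +1.
(a,b)_37: α=0, u≡16; β=-2, v≡15 (mod 37); (16|37)=+1, (15|37)=-1; sign (−1)^0·+1^-2·-1^0 = +1.
(a,b)_5: α=0, u≡2; β=2, v≡4 (mod 5); (2|5)=-1, (4|5)=+1; sign (−1)^0·-1^2·+1^0 = +1.
(a,b)_31: α=1, u≡6; β=1, v≡28 (mod 31); (6|31)=-1, (28|31)=+1; sign (−1)^1·-1^1·+1^1 = +1.
(a,b)_19: α=-1, u≡1; β=0, v≡9 (mod 19); (1|19)=+1, (9|19)=+1; sign (−1)^0·+1^0·+1^-1 = +1.
(a,b)_3: α=1, u≡1; β=1, v≡2 (mod 3); (1|3)=+1, (2|3)=-1; sign (−1)^1·+1^1·-1^1 = +1.
(a,b)_11: α=0, u≡7; β=1, v≡10 (mod 11); (7|11)=-1, (10|11)=-1; sign (−1)^0·-1^1·-1^0 = -1.
(a,b)_∞: sgn(1767)=+, sgn(7161)=+, so +1.
(a,b)_2: α=0, β=4; u≡7, v≡1 (mod 8); ε(u)ε(v)=1·0, αω(v)=0·0, βω(u)=4·0; sum ≡ 0  ⇒  +1.
(a,b)_7: α=0, u≡6; β=1, v≡1 (mod 7); (6|7)=-1, (1|7)=+1; sign (−1)^0·-1^1·+1^0 = -1.
|Ram(1767, 7161)| = 2, even; anisotropic at {7, 11}.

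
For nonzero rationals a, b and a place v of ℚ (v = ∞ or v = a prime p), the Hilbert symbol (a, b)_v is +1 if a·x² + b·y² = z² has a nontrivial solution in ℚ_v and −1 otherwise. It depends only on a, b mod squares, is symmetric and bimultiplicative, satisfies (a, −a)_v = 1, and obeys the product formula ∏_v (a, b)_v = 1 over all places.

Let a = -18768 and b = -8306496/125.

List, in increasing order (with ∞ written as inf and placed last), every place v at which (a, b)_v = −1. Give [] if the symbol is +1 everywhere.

[2, 5, 23, inf]

(a, b) ≡ (-1173, -72105) mod (ℚ^×)²; places V = {2, 3, 5, 11, 17, 19, 23, ∞}.
(a,b)_11: α=0, u≡9; β=1, v≡9 (mod 11); (9|11)=+1, (9|11)=+1; sign (−1)^0·+1^1·+1^0 = +1.
(a,b)_5: α=0, u≡2; β=-3, v≡4 (mod 5); (2|5)=-1, (4|5)=+1; sign (−1)^0·-1^-3·+1^0 = -1.
(a,b)_∞: sgn(-1173)=−, sgn(-72105)=−, so -1.
(a,b)_23: α=1, u≡12; β=1, v≡4 (mod 23); (12|23)=+1, (4|23)=+1; sign (−1)^1·+1^1·+1^1 = -1.
(a,b)_3: α=1, u≡2; β=3, v≡1 (mod 3); (2|3)=-1, (1|3)=+1; sign (−1)^1·-1^3·+1^1 = +1.
(a,b)_2: α=4, β=6; u≡3, v≡7 (mod 8); ε(u)ε(v)=1·1, αω(v)=4·0, βω(u)=6·1; sum ≡ 1  ⇒  -1.
(a,b)_19: α=0, u≡4; β=1, v≡4 (mod 19); (4|19)=+1, (4|19)=+1; sign (−1)^0·+1^1·+1^0 = +1.
(a,b)_17: α=1, u≡1; β=0, v≡13 (mod 17); (1|17)=+1, (13|17)=+1; sign (−1)^0·+1^0·+1^1 = +1.
(-1173, -72105 / ℚ) ramifies at {2, 5, 23, ∞}: a division algebra.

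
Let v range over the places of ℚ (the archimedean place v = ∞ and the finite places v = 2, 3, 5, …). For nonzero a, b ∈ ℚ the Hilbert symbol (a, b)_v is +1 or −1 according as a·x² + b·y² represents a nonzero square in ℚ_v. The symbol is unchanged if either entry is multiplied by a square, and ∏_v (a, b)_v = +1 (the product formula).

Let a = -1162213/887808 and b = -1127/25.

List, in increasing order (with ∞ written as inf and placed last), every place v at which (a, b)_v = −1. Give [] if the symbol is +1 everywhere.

Mod squares: a ≡ -39, b ≡ -23. Check v ∈ {∞, 2, 3, 5, 7, 13, 17, 23}.
v=5: a=5^0·(≡4), b=5^-2·(≡3) mod 5; (4|5)=+1, (3|5)=-1; (−1)^{0·-2·2}·(+1)^-2·(-1)^0 = +1.
v=3: a=3^-1·(≡2), b=3^0·(≡1) mod 3; (2|3)=-1, (1|3)=+1; (−1)^{-1·0·1}·(-1)^0·(+1)^-1 = +1.
v=∞: -39 < 0 and -23 < 0  ⇒  (a,b)_∞ = -1.
v=23: a=23^2·(≡10), b=23^1·(≡10) mod 23; (10|23)=-1, (10|23)=-1; (−1)^{2·1·11}·(-1)^1·(-1)^2 = -1.
v=17: a=17^-2·(≡5), b=17^0·(≡10) mod 17; (5|17)=-1, (10|17)=-1; (−1)^{-2·0·8}·(-1)^0·(-1)^-2 = +1.
v=2: v_2(a)=-10, v_2(b)=0; units ≡ 1, 1 (mod 8); ε·ε+αω+βω = 0·0+-10·0+0·0 ≡ 0  ⇒  (a,b)_2 = +1.
v=13: a=13^3·(≡9), b=13^0·(≡9) mod 13; (9|13)=+1, (9|13)=+1; (−1)^{3·0·6}·(+1)^0·(+1)^3 = +1.
v=7: a=7^0·(≡5), b=7^2·(≡3) mod 7; (5|7)=-1, (3|7)=-1; (−1)^{0·2·3}·(-1)^2·(-1)^0 = +1.
Ram(-39, -23) = {23, ∞}; no ℚ_23-point on the conic.

[23, inf]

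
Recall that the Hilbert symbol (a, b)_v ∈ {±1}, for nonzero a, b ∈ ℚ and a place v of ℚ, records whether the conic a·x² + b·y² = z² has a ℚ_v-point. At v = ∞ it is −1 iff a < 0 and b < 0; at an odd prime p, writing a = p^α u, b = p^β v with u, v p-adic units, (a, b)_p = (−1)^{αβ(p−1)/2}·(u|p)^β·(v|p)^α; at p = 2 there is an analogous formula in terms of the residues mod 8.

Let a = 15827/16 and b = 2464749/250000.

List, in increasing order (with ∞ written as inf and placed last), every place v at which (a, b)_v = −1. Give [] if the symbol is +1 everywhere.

[3, 19]

(a, b) ≡ (323, 69) mod (ℚ^×)²; places V = {2, 3, 5, 7, 17, 19, 23, ∞}.
(a,b)_19: α=1, u≡1; β=0, v≡13 (mod 19); (1|19)=+1, (13|19)=-1; sign (−1)^0·+1^0·-1^1 = -1.
(a,b)_2: α=-4, β=-4; u≡3, v≡5 (mod 8); ε(u)ε(v)=1·0, αω(v)=-4·1, βω(u)=-4·1; sum ≡ 0  ⇒  +1.
(a,b)_7: α=2, u≡4; β=2, v≡3 (mod 7); (4|7)=+1, (3|7)=-1; sign (−1)^0·+1^2·-1^2 = +1.
(a,b)_5: α=0, u≡2; β=-6, v≡4 (mod 5); (2|5)=-1, (4|5)=+1; sign (−1)^0·-1^-6·+1^0 = +1.
(a,b)_17: α=1, u≡4; β=0, v≡15 (mod 17); (4|17)=+1, (15|17)=+1; sign (−1)^0·+1^0·+1^1 = +1.
(a,b)_∞: sgn(323)=+, sgn(69)=+, so +1.
(a,b)_23: α=0, u≡16; β=1, v≡4 (mod 23); (16|23)=+1, (4|23)=+1; sign (−1)^0·+1^1·+1^0 = +1.
(a,b)_3: α=0, u≡2; β=7, v≡2 (mod 3); (2|3)=-1, (2|3)=-1; sign (−1)^0·-1^7·-1^0 = -1.
|Ram(323, 69)| = 2, even; anisotropic at {3, 19}.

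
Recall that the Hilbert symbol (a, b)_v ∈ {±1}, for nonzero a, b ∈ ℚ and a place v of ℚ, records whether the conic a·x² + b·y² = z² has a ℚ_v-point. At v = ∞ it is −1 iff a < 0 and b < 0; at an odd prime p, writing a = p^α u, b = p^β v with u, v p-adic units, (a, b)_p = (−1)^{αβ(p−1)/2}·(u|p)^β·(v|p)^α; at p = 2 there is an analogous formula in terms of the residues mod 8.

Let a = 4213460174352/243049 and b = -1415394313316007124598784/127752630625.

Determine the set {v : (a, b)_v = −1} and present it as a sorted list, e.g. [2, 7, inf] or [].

[3, 19]

(a, b) ≡ (35673, -19) mod (ℚ^×)²; places V = {2, 3, 5, 11, 13, 17, 19, 23, 29, 47, ∞}.
(a,b)_3: α=1, u≡2; β=2, v≡2 (mod 3); (2|3)=-1, (2|3)=-1; sign (−1)^0·-1^2·-1^1 = -1.
(a,b)_29: α=-2, u≡27; β=-4, v≡21 (mod 29); (27|29)=-1, (21|29)=-1; sign (−1)^0·-1^-4·-1^-2 = +1.
(a,b)_2: α=4, β=16; u≡1, v≡5 (mod 8); ε(u)ε(v)=0·0, αω(v)=4·1, βω(u)=16·0; sum ≡ 0  ⇒  +1.
(a,b)_5: α=0, u≡3; β=-4, v≡4 (mod 5); (3|5)=-1, (4|5)=+1; sign (−1)^0·-1^-4·+1^0 = +1.
(a,b)_17: α=-2, u≡7; β=-2, v≡13 (mod 17); (7|17)=-1, (13|17)=+1; sign (−1)^0·-1^-2·+1^-2 = +1.
(a,b)_19: α=2, u≡2; β=3, v≡2 (mod 19); (2|19)=-1, (2|19)=-1; sign (−1)^0·-1^3·-1^2 = -1.
(a,b)_11: α=3, u≡9; β=6, v≡4 (mod 11); (9|11)=+1, (4|11)=+1; sign (−1)^0·+1^6·+1^3 = +1.
(a,b)_23: α=1, u≡19; β=2, v≡2 (mod 23); (19|23)=-1, (2|23)=+1; sign (−1)^0·-1^2·+1^1 = +1.
(a,b)_∞: sgn(35673)=+, sgn(-19)=−, so +1.
(a,b)_47: α=1, u≡4; β=2, v≡17 (mod 47); (4|47)=+1, (17|47)=+1; sign (−1)^0·+1^2·+1^1 = +1.
(a,b)_13: α=2, u≡3; β=2, v≡5 (mod 13); (3|13)=+1, (5|13)=-1; sign (−1)^0·+1^2·-1^2 = +1.
Ram(35673, -19) = {3, 19}; no ℚ_3-point on the conic.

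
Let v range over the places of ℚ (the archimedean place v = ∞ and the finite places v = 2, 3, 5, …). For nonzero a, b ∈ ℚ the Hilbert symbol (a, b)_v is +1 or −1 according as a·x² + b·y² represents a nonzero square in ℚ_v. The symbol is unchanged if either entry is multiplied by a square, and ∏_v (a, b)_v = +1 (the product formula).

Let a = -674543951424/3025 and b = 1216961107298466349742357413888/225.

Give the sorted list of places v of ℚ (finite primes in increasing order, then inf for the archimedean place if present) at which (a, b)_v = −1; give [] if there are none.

Mod squares: a ≡ -161, b ≡ 1881607. Check v ∈ {∞, 2, 3, 5, 7, 11, 13, 23, 29, 31}.
v=7: a=7^1·(≡5), b=7^1·(≡4) mod 7; (5|7)=-1, (4|7)=+1; (−1)^{1·1·3}·(-1)^1·(+1)^1 = +1.
v=5: a=5^-2·(≡1), b=5^-2·(≡2) mod 5; (1|5)=+1, (2|5)=-1; (−1)^{-2·-2·2}·(+1)^-2·(-1)^-2 = +1.
v=13: a=13^0·(≡11), b=13^5·(≡1) mod 13; (11|13)=-1, (1|13)=+1; (−1)^{0·5·6}·(-1)^5·(+1)^0 = -1.
v=∞: -161 < 0 and 1881607 > 0  ⇒  (a,b)_∞ = +1.
v=29: a=29^2·(≡24), b=29^5·(≡21) mod 29; (24|29)=+1, (21|29)=-1; (−1)^{2·5·14}·(+1)^5·(-1)^2 = +1.
v=2: v_2(a)=6, v_2(b)=16; units ≡ 7, 7 (mod 8); ε·ε+αω+βω = 1·1+6·0+16·0 ≡ 1  ⇒  (a,b)_2 = -1.
v=23: a=23^1·(≡2), b=23^3·(≡11) mod 23; (2|23)=+1, (11|23)=-1; (−1)^{1·3·11}·(+1)^3·(-1)^1 = +1.
v=11: a=11^-2·(≡3), b=11^0·(≡6) mod 11; (3|11)=+1, (6|11)=-1; (−1)^{-2·0·5}·(+1)^0·(-1)^-2 = +1.
v=3: a=3^4·(≡1), b=3^-2·(≡1) mod 3; (1|3)=+1, (1|3)=+1; (−1)^{4·-2·1}·(+1)^-2·(+1)^4 = +1.
v=31: a=31^2·(≡1), b=31^5·(≡13) mod 31; (1|31)=+1, (13|31)=-1; (−1)^{2·5·15}·(+1)^5·(-1)^2 = +1.
(-161, 1881607 / ℚ) ramifies at {2, 13}: a division algebra.

[2, 13]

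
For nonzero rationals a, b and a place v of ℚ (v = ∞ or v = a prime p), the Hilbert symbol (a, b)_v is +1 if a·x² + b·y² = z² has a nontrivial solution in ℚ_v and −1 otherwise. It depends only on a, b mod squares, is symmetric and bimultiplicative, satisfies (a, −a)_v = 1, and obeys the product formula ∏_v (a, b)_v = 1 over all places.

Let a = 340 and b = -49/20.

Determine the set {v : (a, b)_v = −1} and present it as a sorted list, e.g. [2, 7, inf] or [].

(a, b) ≡ (85, -5) mod (ℚ^×)²; places V = {2, 5, 7, 17, ∞}.
(a,b)_2: α=2, β=-2; u≡5, v≡3 (mod 8); ε(u)ε(v)=0·1, αω(v)=2·1, βω(u)=-2·1; sum ≡ 0  ⇒  +1.
(a,b)_7: α=0, u≡4; β=2, v≡1 (mod 7); (4|7)=+1, (1|7)=+1; sign (−1)^0·+1^2·+1^0 = +1.
(a,b)_17: α=1, u≡3; β=0, v≡12 (mod 17); (3|17)=-1, (12|17)=-1; sign (−1)^0·-1^0·-1^1 = -1.
(a,b)_∞: sgn(85)=+, sgn(-5)=−, so +1.
(a,b)_5: α=1, u≡3; β=-1, v≡4 (mod 5); (3|5)=-1, (4|5)=+1; sign (−1)^0·-1^-1·+1^1 = -1.
|Ram(85, -5)| = 2, even; anisotropic at {5, 17}.

[5, 17]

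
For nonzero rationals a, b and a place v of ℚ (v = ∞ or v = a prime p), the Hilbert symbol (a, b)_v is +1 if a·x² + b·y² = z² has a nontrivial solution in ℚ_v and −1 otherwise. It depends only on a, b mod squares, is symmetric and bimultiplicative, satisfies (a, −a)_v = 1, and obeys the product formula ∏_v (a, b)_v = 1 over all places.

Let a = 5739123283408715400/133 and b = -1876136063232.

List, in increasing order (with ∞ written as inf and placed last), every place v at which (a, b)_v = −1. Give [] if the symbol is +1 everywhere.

[7, 17]

Mod squares: a ≡ 9048522, b ≡ -57. Check v ∈ {∞, 2, 3, 5, 7, 17, 19, 23, 29}.
v=∞: 9048522 > 0 and -57 < 0  ⇒  (a,b)_∞ = +1.
v=2: v_2(a)=3, v_2(b)=8; units ≡ 5, 7 (mod 8); ε·ε+αω+βω = 0·1+3·0+8·1 ≡ 0  ⇒  (a,b)_2 = +1.
v=7: a=7^-1·(≡5), b=7^0·(≡3) mod 7; (5|7)=-1, (3|7)=-1; (−1)^{-1·0·3}·(-1)^0·(-1)^-1 = -1.
v=19: a=19^-1·(≡10), b=19^1·(≡5) mod 19; (10|19)=-1, (5|19)=+1; (−1)^{-1·1·9}·(-1)^1·(+1)^-1 = +1.
v=3: a=3^9·(≡1), b=3^1·(≡2) mod 3; (1|3)=+1, (2|3)=-1; (−1)^{9·1·1}·(+1)^1·(-1)^9 = +1.
v=17: a=17^3·(≡16), b=17^2·(≡6) mod 17; (16|17)=+1, (6|17)=-1; (−1)^{3·2·8}·(+1)^2·(-1)^3 = -1.
v=23: a=23^3·(≡15), b=23^2·(≡12) mod 23; (15|23)=-1, (12|23)=+1; (−1)^{3·2·11}·(-1)^2·(+1)^3 = +1.
v=29: a=29^3·(≡22), b=29^2·(≡6) mod 29; (22|29)=+1, (6|29)=+1; (−1)^{3·2·14}·(+1)^2·(+1)^3 = +1.
v=5: a=5^2·(≡2), b=5^0·(≡3) mod 5; (2|5)=-1, (3|5)=-1; (−1)^{2·0·2}·(-1)^0·(-1)^2 = +1.
|Ram(9048522, -57)| = 2, even; anisotropic at {7, 17}.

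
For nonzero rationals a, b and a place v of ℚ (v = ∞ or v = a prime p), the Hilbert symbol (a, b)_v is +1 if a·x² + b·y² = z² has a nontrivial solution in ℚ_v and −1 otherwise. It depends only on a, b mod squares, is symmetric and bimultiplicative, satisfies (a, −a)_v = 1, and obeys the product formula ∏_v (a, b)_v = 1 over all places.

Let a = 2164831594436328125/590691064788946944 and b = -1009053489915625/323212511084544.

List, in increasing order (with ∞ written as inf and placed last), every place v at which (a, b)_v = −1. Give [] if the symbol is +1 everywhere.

(a, b) ≡ (77, -385) mod (ℚ^×)²; places V = {2, 3, 5, 7, 11, 17, 19, 29, ∞}.
(a,b)_11: α=3, u≡10; β=3, v≡4 (mod 11); (10|11)=-1, (4|11)=+1; sign (−1)^1·-1^3·+1^3 = +1.
(a,b)_5: α=8, u≡3; β=5, v≡3 (mod 5); (3|5)=-1, (3|5)=-1; sign (−1)^0·-1^5·-1^8 = -1.
(a,b)_29: α=6, u≡10; β=4, v≡2 (mod 29); (10|29)=-1, (2|29)=-1; sign (−1)^0·-1^4·-1^6 = +1.
(a,b)_∞: sgn(77)=+, sgn(-385)=−, so +1.
(a,b)_17: α=-4, u≡13; β=-4, v≡3 (mod 17); (13|17)=+1, (3|17)=-1; sign (−1)^0·+1^-4·-1^-4 = +1.
(a,b)_2: α=-12, β=-16; u≡5, v≡7 (mod 8); ε(u)ε(v)=0·1, αω(v)=-12·0, βω(u)=-16·1; sum ≡ 0  ⇒  +1.
(a,b)_19: α=-2, u≡4; β=0, v≡14 (mod 19); (4|19)=+1, (14|19)=-1; sign (−1)^0·+1^0·-1^-2 = +1.
(a,b)_3: α=-14, u≡2; β=-10, v≡2 (mod 3); (2|3)=-1, (2|3)=-1; sign (−1)^0·-1^-10·-1^-14 = +1.
(a,b)_7: α=1, u≡1; β=3, v≡1 (mod 7); (1|7)=+1, (1|7)=+1; sign (−1)^1·+1^3·+1^1 = -1.
|Ram(77, -385)| = 2, even; anisotropic at {5, 7}.

[5, 7]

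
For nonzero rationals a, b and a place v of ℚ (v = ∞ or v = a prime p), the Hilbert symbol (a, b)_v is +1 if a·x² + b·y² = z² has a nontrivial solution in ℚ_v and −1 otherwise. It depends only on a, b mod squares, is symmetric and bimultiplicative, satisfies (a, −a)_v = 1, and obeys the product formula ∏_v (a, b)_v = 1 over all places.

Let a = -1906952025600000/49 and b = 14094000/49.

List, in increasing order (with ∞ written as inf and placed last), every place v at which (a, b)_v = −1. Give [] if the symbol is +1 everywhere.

Mod squares: a ≡ -15, b ≡ 435. Check v ∈ {∞, 2, 3, 5, 7, 29}.
v=2: v_2(a)=12, v_2(b)=4; units ≡ 1, 3 (mod 8); ε·ε+αω+βω = 0·1+12·1+4·0 ≡ 0  ⇒  (a,b)_2 = +1.
v=5: a=5^5·(≡2), b=5^3·(≡3) mod 5; (2|5)=-1, (3|5)=-1; (−1)^{5·3·2}·(-1)^3·(-1)^5 = +1.
v=∞: -15 < 0 and 435 > 0  ⇒  (a,b)_∞ = +1.
v=29: a=29^2·(≡15), b=29^1·(≡27) mod 29; (15|29)=-1, (27|29)=-1; (−1)^{2·1·14}·(-1)^1·(-1)^2 = -1.
v=7: a=7^-2·(≡6), b=7^-2·(≡4) mod 7; (6|7)=-1, (4|7)=+1; (−1)^{-2·-2·3}·(-1)^-2·(+1)^-2 = +1.
v=3: a=3^11·(≡1), b=3^5·(≡1) mod 3; (1|3)=+1, (1|3)=+1; (−1)^{11·5·1}·(+1)^5·(+1)^11 = -1.
(-15, 435 / ℚ) ramifies at {3, 29}: a division algebra.

[3, 29]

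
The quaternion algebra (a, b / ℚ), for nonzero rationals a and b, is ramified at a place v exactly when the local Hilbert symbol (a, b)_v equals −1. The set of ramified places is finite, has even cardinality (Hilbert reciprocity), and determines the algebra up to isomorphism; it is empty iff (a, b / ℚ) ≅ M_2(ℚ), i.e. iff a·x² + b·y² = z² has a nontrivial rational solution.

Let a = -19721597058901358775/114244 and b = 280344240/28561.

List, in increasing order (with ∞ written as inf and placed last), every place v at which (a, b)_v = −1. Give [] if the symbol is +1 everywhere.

[3, 19]

Mod squares: a ≡ -1311, b ≡ 24035. Check v ∈ {∞, 2, 3, 5, 7, 11, 13, 19, 23}.
v=∞: -1311 < 0 and 24035 > 0  ⇒  (a,b)_∞ = +1.
v=3: a=3^13·(≡1), b=3^6·(≡2) mod 3; (1|3)=+1, (2|3)=-1; (−1)^{13·6·1}·(+1)^6·(-1)^13 = -1.
v=5: a=5^2·(≡1), b=5^1·(≡3) mod 5; (1|5)=+1, (3|5)=-1; (−1)^{2·1·2}·(+1)^1·(-1)^2 = +1.
v=19: a=19^3·(≡6), b=19^1·(≡4) mod 19; (6|19)=+1, (4|19)=+1; (−1)^{3·1·9}·(+1)^1·(+1)^3 = -1.
v=23: a=23^3·(≡12), b=23^1·(≡17) mod 23; (12|23)=+1, (17|23)=-1; (−1)^{3·1·11}·(+1)^1·(-1)^3 = +1.
v=2: v_2(a)=-2, v_2(b)=4; units ≡ 1, 3 (mod 8); ε·ε+αω+βω = 0·1+-2·1+4·0 ≡ 0  ⇒  (a,b)_2 = +1.
v=11: a=11^2·(≡5), b=11^1·(≡10) mod 11; (5|11)=+1, (10|11)=-1; (−1)^{2·1·5}·(+1)^1·(-1)^2 = +1.
v=7: a=7^2·(≡6), b=7^0·(≡1) mod 7; (6|7)=-1, (1|7)=+1; (−1)^{2·0·3}·(-1)^0·(+1)^2 = +1.
v=13: a=13^-4·(≡7), b=13^-4·(≡7) mod 13; (7|13)=-1, (7|13)=-1; (−1)^{-4·-4·6}·(-1)^-4·(-1)^-4 = +1.
(-1311, 24035 / ℚ) ramifies at {3, 19}: a division algebra.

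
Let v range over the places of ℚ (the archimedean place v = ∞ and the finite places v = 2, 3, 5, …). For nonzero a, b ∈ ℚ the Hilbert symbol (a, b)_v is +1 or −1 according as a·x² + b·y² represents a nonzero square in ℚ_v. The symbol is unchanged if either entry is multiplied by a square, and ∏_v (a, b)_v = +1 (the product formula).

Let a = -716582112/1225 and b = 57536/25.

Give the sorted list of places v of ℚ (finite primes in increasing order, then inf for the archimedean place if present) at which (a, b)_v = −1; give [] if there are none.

[2, 3]

(a, b) ≡ (-124062, 899) mod (ℚ^×)²; places V = {2, 3, 5, 7, 19, 23, 29, 31, ∞}.
(a,b)_∞: sgn(-124062)=−, sgn(899)=+, so +1.
(a,b)_7: α=-2, u≡5; β=0, v≡6 (mod 7); (5|7)=-1, (6|7)=-1; sign (−1)^0·-1^0·-1^-2 = +1.
(a,b)_5: α=-2, u≡2; β=-2, v≡1 (mod 5); (2|5)=-1, (1|5)=+1; sign (−1)^0·-1^-2·+1^-2 = +1.
(a,b)_2: α=5, β=6; u≡1, v≡3 (mod 8); ε(u)ε(v)=0·1, αω(v)=5·1, βω(u)=6·0; sum ≡ 1  ⇒  -1.
(a,b)_3: α=1, u≡1; β=0, v≡2 (mod 3); (1|3)=+1, (2|3)=-1; sign (−1)^0·+1^0·-1^1 = -1.
(a,b)_19: α=2, u≡10; β=0, v≡7 (mod 19); (10|19)=-1, (7|19)=+1; sign (−1)^0·-1^0·+1^2 = +1.
(a,b)_23: α=1, u≡17; β=0, v≡18 (mod 23); (17|23)=-1, (18|23)=+1; sign (−1)^0·-1^0·+1^1 = +1.
(a,b)_31: α=1, u≡2; β=1, v≡11 (mod 31); (2|31)=+1, (11|31)=-1; sign (−1)^1·+1^1·-1^1 = +1.
(a,b)_29: α=1, u≡10; β=1, v≡26 (mod 29); (10|29)=-1, (26|29)=-1; sign (−1)^0·-1^1·-1^1 = +1.
Ram(-124062, 899) = {2, 3}; no ℚ_2-point on the conic.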